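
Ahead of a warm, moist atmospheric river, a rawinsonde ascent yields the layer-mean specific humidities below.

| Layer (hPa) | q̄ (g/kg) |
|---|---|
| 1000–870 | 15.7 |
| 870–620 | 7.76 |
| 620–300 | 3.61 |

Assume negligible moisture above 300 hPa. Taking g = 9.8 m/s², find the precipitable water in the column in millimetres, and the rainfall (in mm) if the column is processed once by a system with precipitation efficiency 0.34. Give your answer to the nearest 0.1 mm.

Precipitable water is the column-integrated vapour mass per unit area: PW = (1/g) Σ q̄ Δp, with q in kg/kg and Δp in Pa (1 kg/m² of water = 1 mm).
Layer 1000–870 hPa: Δp = 130 hPa = 13000 Pa, q̄ = 0.0157 kg/kg → 0.0157 × 13000 / 9.8 = 20.83 mm
Layer 870–620 hPa: Δp = 250 hPa = 25000 Pa, q̄ = 0.00776 kg/kg → 0.00776 × 25000 / 9.8 = 19.80 mm
Layer 620–300 hPa: Δp = 320 hPa = 32000 Pa, q̄ = 0.00361 kg/kg → 0.00361 × 32000 / 9.8 = 11.79 mm
PW = 20.83 + 19.80 + 11.79 = 52.42 ≈ 52.4 mm.
Rainfall = ε × PW = 0.34 × 52.4 = 17.8 mm.

PW ≈ 52.4 mm; rainfall ≈ 17.8 mm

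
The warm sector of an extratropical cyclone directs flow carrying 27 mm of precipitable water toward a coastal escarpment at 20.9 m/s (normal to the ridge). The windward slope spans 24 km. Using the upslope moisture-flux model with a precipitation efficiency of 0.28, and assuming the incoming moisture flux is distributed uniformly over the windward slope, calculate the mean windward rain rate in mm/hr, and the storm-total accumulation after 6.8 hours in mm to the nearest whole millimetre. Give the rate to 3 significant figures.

Incoming column moisture flux per unit ridge length: F = V × PW = 20.9 × 27 = 564.3 mm·m/s.
Spread over the 24 km slope with efficiency ε = 0.28: R = ε·F/W = 0.28 × 564.3 / 24000 m = 6.584e-03 mm/s.
R = 6.584e-03 × 3600 = 23.7 mm/hr.
Over 6.8 h: total = 23.7 × 6.8 = 161.16 ≈ 161 mm.

R ≈ 23.7 mm/hr; total ≈ 161 mm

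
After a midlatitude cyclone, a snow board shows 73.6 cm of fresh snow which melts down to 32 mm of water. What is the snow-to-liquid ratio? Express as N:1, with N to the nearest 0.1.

Ratio = snow depth / SWE = 736 mm / 32 mm = 23.0, i.e. 23.0:1.

ratio ≈ 23.0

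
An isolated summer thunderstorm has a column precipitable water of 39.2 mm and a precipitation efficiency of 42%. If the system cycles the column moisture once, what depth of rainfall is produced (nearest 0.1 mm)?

Rainfall = ε × PW = 0.42 × 39.2 = 16.5 mm.

rainfall ≈ 16.5 mm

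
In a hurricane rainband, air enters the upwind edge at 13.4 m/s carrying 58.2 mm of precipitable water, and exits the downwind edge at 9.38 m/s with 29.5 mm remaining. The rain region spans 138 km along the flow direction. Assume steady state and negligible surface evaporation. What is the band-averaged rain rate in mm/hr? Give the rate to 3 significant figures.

R ≈ 13.1 mm/hr

Column moisture flux per unit crosswind length is F = V × PW.
Inflow: F_in = 13.4 × 58.2 = 779.88 mm·m/s
Outflow: F_out = 9.38 × 29.5 = 276.71 mm·m/s
Steady-state rate R = (F_in − F_out)/L = (779.88 − 276.71) / 138000 m = 3.646e-03 mm/s.
R = 3.646e-03 × 3600 = 13.1 mm/hr.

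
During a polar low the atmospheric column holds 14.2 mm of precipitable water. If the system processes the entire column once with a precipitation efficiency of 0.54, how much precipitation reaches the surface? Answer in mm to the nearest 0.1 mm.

precipitation ≈ 7.7 mm

Precipitation = ε × PW = 0.54 × 14.2 = 7.7 mm.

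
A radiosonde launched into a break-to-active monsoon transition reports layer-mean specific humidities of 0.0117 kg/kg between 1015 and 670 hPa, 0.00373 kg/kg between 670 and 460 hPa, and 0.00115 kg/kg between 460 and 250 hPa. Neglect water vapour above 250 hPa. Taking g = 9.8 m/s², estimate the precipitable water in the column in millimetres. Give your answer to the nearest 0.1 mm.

Precipitable water is the column-integrated vapour mass per unit area: PW = (1/g) Σ q̄ Δp, with q in kg/kg and Δp in Pa (1 kg/m² of water = 1 mm).
Layer 1015–670 hPa: Δp = 345 hPa = 34500 Pa, q̄ = 0.0117 kg/kg → 0.0117 × 34500 / 9.8 = 41.19 mm
Layer 670–460 hPa: Δp = 210 hPa = 21000 Pa, q̄ = 0.00373 kg/kg → 0.00373 × 21000 / 9.8 = 7.99 mm
Layer 460–250 hPa: Δp = 210 hPa = 21000 Pa, q̄ = 0.00115 kg/kg → 0.00115 × 21000 / 9.8 = 2.46 mm
PW = 41.19 + 7.99 + 2.46 = 51.64 ≈ 51.6 mm.

PW ≈ 51.6 mm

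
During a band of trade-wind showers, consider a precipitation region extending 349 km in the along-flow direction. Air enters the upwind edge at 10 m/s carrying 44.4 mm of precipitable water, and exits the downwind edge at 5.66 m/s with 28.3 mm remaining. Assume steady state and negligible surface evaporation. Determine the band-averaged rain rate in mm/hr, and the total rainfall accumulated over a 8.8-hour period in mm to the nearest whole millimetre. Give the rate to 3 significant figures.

Column moisture flux per unit crosswind length is F = V × PW.
Inflow: F_in = 10 × 44.4 = 444 mm·m/s
Outflow: F_out = 5.66 × 28.3 = 160.178 mm·m/s
Steady-state rate R = (F_in − F_out)/L = (444 − 160.178) / 349000 m = 8.132e-04 mm/s.
R = 8.132e-04 × 3600 = 2.93 mm/hr.
Over 8.8 h: total = 2.93 × 8.8 = 25.784 ≈ 26 mm.

R ≈ 2.93 mm/hr; total ≈ 26 mm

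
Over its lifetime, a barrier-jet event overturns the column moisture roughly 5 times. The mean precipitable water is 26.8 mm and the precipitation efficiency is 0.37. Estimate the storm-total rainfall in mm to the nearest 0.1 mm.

Each cycle deposits ε × PW = 0.37 × 26.8 = 9.916 mm.
Over 5 cycles: 5 × 9.916 = 49.6 mm.

rainfall ≈ 49.6 mm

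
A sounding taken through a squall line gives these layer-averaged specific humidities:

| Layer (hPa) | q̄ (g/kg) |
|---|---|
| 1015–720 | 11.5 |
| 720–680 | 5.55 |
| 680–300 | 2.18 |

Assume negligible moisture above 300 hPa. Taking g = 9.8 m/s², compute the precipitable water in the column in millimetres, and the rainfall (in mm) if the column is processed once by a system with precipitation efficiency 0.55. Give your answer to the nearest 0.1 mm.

PW ≈ 45.3 mm; rainfall ≈ 24.9 mm

Precipitable water is the column-integrated vapour mass per unit area: PW = (1/g) Σ q̄ Δp, with q in kg/kg and Δp in Pa (1 kg/m² of water = 1 mm).
Layer 1015–720 hPa: Δp = 295 hPa = 29500 Pa, q̄ = 0.0115 kg/kg → 0.0115 × 29500 / 9.8 = 34.62 mm
Layer 720–680 hPa: Δp = 40 hPa = 4000 Pa, q̄ = 0.00555 kg/kg → 0.00555 × 4000 / 9.8 = 2.27 mm
Layer 680–300 hPa: Δp = 380 hPa = 38000 Pa, q̄ = 0.00218 kg/kg → 0.00218 × 38000 / 9.8 = 8.45 mm
PW = 34.62 + 2.27 + 8.45 = 45.34 ≈ 45.3 mm.
Rainfall = ε × PW = 0.55 × 45.3 = 24.9 mm.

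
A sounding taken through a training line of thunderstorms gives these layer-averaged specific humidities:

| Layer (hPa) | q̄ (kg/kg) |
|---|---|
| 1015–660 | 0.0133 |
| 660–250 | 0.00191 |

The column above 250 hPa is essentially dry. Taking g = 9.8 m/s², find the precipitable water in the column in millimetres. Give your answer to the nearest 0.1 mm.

Precipitable water is the column-integrated vapour mass per unit area: PW = (1/g) Σ q̄ Δp, with q in kg/kg and Δp in Pa (1 kg/m² of water = 1 mm).
Layer 1015–660 hPa: Δp = 355 hPa = 35500 Pa, q̄ = 0.0133 kg/kg → 0.0133 × 35500 / 9.8 = 48.18 mm
Layer 660–250 hPa: Δp = 410 hPa = 41000 Pa, q̄ = 0.00191 kg/kg → 0.00191 × 41000 / 9.8 = 7.99 mm
PW = 48.18 + 7.99 = 56.17 ≈ 56.2 mm.

PW ≈ 56.2 mm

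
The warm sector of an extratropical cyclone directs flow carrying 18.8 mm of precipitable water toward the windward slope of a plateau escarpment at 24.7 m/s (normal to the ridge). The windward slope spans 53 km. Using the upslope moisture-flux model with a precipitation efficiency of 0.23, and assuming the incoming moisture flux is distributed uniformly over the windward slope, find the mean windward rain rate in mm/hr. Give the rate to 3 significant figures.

R ≈ 7.25 mm/hr

Incoming column moisture flux per unit ridge length: F = V × PW = 24.7 × 18.8 = 464.36 mm·m/s.
Spread over the 53 km slope with efficiency ε = 0.23: R = ε·F/W = 0.23 × 464.36 / 53000 m = 2.015e-03 mm/s.
R = 2.015e-03 × 3600 = 7.25 mm/hr.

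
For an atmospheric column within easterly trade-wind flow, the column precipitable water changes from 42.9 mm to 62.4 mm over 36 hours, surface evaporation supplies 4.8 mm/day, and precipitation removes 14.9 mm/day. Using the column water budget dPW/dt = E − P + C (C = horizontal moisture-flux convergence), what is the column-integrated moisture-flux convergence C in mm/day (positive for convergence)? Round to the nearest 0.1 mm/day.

C ≈ 23.1 mm/day

dPW/dt = (62.4 − 42.9) mm / (36/24 day) = +13.000 mm/day.
C = dPW/dt − E + P = (+13.000) − 4.8 + 14.9 = 23.1 mm/day.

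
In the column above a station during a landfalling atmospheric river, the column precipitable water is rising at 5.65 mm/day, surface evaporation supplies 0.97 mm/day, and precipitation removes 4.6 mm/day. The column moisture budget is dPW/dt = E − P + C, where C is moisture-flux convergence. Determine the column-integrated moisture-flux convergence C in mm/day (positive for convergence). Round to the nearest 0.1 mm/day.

dPW/dt = +5.65 mm/day.
C = dPW/dt − E + P = (+5.65) − 0.97 + 4.6 = 9.3 mm/day.

C ≈ 9.3 mm/day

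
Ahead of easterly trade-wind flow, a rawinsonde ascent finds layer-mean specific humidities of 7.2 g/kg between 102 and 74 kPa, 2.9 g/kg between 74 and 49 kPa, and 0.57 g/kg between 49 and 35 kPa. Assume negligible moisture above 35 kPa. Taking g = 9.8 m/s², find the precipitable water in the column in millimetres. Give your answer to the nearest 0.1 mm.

Precipitable water is the column-integrated vapour mass per unit area: PW = (1/g) Σ q̄ Δp, with q in kg/kg and Δp in Pa (1 kg/m² of water = 1 mm).
Layer 102–74 kPa: Δp = 280 hPa = 28000 Pa, q̄ = 0.0072 kg/kg → 0.0072 × 28000 / 9.8 = 20.57 mm
Layer 74–49 kPa: Δp = 250 hPa = 25000 Pa, q̄ = 0.0029 kg/kg → 0.0029 × 25000 / 9.8 = 7.40 mm
Layer 49–35 kPa: Δp = 140 hPa = 14000 Pa, q̄ = 0.00057 kg/kg → 0.00057 × 14000 / 9.8 = 0.81 mm
PW = 20.57 + 7.40 + 0.81 = 28.78 ≈ 28.8 mm.

PW ≈ 28.8 mm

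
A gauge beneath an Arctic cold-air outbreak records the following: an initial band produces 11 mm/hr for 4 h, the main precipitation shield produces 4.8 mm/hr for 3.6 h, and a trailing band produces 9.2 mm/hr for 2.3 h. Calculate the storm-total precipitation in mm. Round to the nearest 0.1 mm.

total ≈ 82.4 mm

Total = Σ Rᵢ Δtᵢ = 11 × 4 + 4.8 × 3.6 + 9.2 × 2.3
      = 44 + 17.28 + 21.16 = 82.4 mm.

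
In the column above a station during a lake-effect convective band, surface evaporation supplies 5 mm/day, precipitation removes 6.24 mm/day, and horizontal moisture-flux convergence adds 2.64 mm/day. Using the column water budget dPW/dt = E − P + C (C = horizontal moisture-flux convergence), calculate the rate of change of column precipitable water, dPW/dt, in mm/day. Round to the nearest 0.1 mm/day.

dPW/dt = E − P + C = 5 − 6.24 + (2.64) = 1.4 mm/day.

dPW/dt ≈ 1.4 mm/day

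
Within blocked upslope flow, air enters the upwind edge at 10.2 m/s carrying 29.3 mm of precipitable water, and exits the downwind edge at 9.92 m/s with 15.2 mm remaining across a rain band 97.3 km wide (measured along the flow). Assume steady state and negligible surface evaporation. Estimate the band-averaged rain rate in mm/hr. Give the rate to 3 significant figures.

R ≈ 5.48 mm/hr

Column moisture flux per unit crosswind length is F = V × PW.
Inflow: F_in = 10.2 × 29.3 = 298.86 mm·m/s
Outflow: F_out = 9.92 × 15.2 = 150.784 mm·m/s
Steady-state rate R = (F_in − F_out)/L = (298.86 − 150.784) / 97300 m = 1.522e-03 mm/s.
R = 1.522e-03 × 3600 = 5.48 mm/hr.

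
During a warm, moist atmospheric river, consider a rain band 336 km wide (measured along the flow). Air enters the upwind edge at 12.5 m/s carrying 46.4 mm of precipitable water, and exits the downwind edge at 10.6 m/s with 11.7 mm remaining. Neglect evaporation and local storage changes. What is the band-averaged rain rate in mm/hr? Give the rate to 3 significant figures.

R ≈ 4.89 mm/hr

Column moisture flux per unit crosswind length is F = V × PW.
Inflow: F_in = 12.5 × 46.4 = 580 mm·m/s
Outflow: F_out = 10.6 × 11.7 = 124.02 mm·m/s
Steady-state rate R = (F_in − F_out)/L = (580 − 124.02) / 336000 m = 1.357e-03 mm/s.
R = 1.357e-03 × 3600 = 4.89 mm/hr.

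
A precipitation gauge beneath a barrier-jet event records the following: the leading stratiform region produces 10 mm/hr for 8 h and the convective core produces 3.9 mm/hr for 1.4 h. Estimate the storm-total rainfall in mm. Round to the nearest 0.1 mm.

Total = Σ Rᵢ Δtᵢ = 10 × 8 + 3.9 × 1.4
      = 80 + 5.46 = 85.5 mm.

total ≈ 85.5 mm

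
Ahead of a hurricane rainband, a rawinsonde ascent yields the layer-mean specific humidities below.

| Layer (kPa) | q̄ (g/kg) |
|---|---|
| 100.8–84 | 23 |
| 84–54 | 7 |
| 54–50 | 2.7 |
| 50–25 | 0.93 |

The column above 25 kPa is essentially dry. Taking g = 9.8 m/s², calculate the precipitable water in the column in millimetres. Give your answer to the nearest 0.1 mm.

PW ≈ 64.3 mm

Precipitable water is the column-integrated vapour mass per unit area: PW = (1/g) Σ q̄ Δp, with q in kg/kg and Δp in Pa (1 kg/m² of water = 1 mm).
Layer 100.8–84 kPa: Δp = 168 hPa = 16800 Pa, q̄ = 0.023 kg/kg → 0.023 × 16800 / 9.8 = 39.43 mm
Layer 84–54 kPa: Δp = 300 hPa = 30000 Pa, q̄ = 0.007 kg/kg → 0.007 × 30000 / 9.8 = 21.43 mm
Layer 54–50 kPa: Δp = 40 hPa = 4000 Pa, q̄ = 0.0027 kg/kg → 0.0027 × 4000 / 9.8 = 1.10 mm
Layer 50–25 kPa: Δp = 250 hPa = 25000 Pa, q̄ = 0.00093 kg/kg → 0.00093 × 25000 / 9.8 = 2.37 mm
PW = 39.43 + 21.43 + 1.10 + 2.37 = 64.33 ≈ 64.3 mm.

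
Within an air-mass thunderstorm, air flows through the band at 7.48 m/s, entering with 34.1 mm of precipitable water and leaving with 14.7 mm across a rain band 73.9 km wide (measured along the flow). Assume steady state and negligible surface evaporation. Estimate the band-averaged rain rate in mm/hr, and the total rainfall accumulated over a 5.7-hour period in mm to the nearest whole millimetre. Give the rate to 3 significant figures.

R ≈ 7.07 mm/hr; total ≈ 40 mm

Column moisture flux per unit crosswind length is F = V × PW.
Inflow: F_in = 7.48 × 34.1 = 255.068 mm·m/s
Outflow: F_out = 7.48 × 14.7 = 109.956 mm·m/s
Steady-state rate R = (F_in − F_out)/L = (255.068 − 109.956) / 73900 m = 1.964e-03 mm/s.
R = 1.964e-03 × 3600 = 7.07 mm/hr.
Over 5.7 h: total = 7.07 × 5.7 = 40.299 ≈ 40 mm.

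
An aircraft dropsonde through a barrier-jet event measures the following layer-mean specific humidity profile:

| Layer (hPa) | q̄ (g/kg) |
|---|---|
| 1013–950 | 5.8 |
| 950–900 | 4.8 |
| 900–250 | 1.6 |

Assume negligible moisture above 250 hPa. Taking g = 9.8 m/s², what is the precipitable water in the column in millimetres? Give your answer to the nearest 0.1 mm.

PW ≈ 16.8 mm

Precipitable water is the column-integrated vapour mass per unit area: PW = (1/g) Σ q̄ Δp, with q in kg/kg and Δp in Pa (1 kg/m² of water = 1 mm).
Layer 1013–950 hPa: Δp = 63 hPa = 6300 Pa, q̄ = 0.0058 kg/kg → 0.0058 × 6300 / 9.8 = 3.73 mm
Layer 950–900 hPa: Δp = 50 hPa = 5000 Pa, q̄ = 0.0048 kg/kg → 0.0048 × 5000 / 9.8 = 2.45 mm
Layer 900–250 hPa: Δp = 650 hPa = 65000 Pa, q̄ = 0.0016 kg/kg → 0.0016 × 65000 / 9.8 = 10.61 mm
PW = 3.73 + 2.45 + 10.61 = 16.79 ≈ 16.8 mm.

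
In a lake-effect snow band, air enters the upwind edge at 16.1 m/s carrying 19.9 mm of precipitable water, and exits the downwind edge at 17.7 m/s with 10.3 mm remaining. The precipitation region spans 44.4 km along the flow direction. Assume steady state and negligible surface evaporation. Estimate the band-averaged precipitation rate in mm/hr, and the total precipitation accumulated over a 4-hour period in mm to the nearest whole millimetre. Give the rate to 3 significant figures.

R ≈ 11.2 mm/hr; total ≈ 45 mm

Column moisture flux per unit crosswind length is F = V × PW.
Inflow: F_in = 16.1 × 19.9 = 320.39 mm·m/s
Outflow: F_out = 17.7 × 10.3 = 182.31 mm·m/s
Steady-state rate R = (F_in − F_out)/L = (320.39 − 182.31) / 44400 m = 3.110e-03 mm/s.
R = 3.110e-03 × 3600 = 11.2 mm/hr.
Over 4 h: total = 11.2 × 4 = 44.8 ≈ 45 mm.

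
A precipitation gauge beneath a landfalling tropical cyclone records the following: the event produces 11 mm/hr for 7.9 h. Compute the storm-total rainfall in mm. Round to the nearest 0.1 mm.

Total = Σ Rᵢ Δtᵢ = 11 × 7.9
      = 86.9 = 86.9 mm.

total ≈ 86.9 mm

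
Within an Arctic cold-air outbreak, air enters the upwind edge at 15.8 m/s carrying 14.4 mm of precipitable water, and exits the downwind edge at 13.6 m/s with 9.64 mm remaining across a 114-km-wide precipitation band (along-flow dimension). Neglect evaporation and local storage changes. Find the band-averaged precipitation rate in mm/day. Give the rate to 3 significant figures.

R ≈ 73.1 mm/day

Column moisture flux per unit crosswind length is F = V × PW.
Inflow: F_in = 15.8 × 14.4 = 227.52 mm·m/s
Outflow: F_out = 13.6 × 9.64 = 131.104 mm·m/s
Steady-state rate R = (F_in − F_out)/L = (227.52 − 131.104) / 114000 m = 8.458e-04 mm/s.
R = 8.458e-04 × 3600 × 24 = 73.1 mm/day.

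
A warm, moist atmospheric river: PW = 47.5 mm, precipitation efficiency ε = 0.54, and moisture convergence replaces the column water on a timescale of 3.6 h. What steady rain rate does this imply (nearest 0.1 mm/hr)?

R ≈ 7.1 mm/hr

Each overturning extracts ε × PW = 0.54 × 47.5 = 25.65 mm.
Rate = ε·PW / τ = 25.65 / 3.6 h = 7.1 mm/hr.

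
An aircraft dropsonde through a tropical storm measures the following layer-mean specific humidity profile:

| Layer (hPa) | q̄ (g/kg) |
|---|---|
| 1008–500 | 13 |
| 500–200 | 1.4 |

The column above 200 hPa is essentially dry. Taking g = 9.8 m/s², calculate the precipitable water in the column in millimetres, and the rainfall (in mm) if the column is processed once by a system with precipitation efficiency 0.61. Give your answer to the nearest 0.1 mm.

Precipitable water is the column-integrated vapour mass per unit area: PW = (1/g) Σ q̄ Δp, with q in kg/kg and Δp in Pa (1 kg/m² of water = 1 mm).
Layer 1008–500 hPa: Δp = 508 hPa = 50800 Pa, q̄ = 0.013 kg/kg → 0.013 × 50800 / 9.8 = 67.39 mm
Layer 500–200 hPa: Δp = 300 hPa = 30000 Pa, q̄ = 0.0014 kg/kg → 0.0014 × 30000 / 9.8 = 4.29 mm
PW = 67.39 + 4.29 = 71.68 ≈ 71.7 mm.
Rainfall = ε × PW = 0.61 × 71.7 = 43.7 mm.

PW ≈ 71.7 mm; rainfall ≈ 43.7 mm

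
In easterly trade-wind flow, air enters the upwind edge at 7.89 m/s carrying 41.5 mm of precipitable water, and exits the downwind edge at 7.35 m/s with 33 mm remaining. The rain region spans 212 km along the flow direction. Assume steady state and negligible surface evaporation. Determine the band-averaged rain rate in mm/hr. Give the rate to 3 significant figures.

R ≈ 1.44 mm/hr

Column moisture flux per unit crosswind length is F = V × PW.
Inflow: F_in = 7.89 × 41.5 = 327.435 mm·m/s
Outflow: F_out = 7.35 × 33 = 242.55 mm·m/s
Steady-state rate R = (F_in − F_out)/L = (327.435 − 242.55) / 212000 m = 4.004e-04 mm/s.
R = 4.004e-04 × 3600 = 1.44 mm/hr.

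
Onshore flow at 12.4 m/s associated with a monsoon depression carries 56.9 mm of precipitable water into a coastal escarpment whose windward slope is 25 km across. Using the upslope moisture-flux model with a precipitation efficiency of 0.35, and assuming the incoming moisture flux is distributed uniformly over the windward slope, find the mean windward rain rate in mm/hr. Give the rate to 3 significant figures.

R ≈ 35.6 mm/hr

Incoming column moisture flux per unit ridge length: F = V × PW = 12.4 × 56.9 = 705.56 mm·m/s.
Spread over the 25 km slope with efficiency ε = 0.35: R = ε·F/W = 0.35 × 705.56 / 25000 m = 9.878e-03 mm/s.
R = 9.878e-03 × 3600 = 35.6 mm/hr.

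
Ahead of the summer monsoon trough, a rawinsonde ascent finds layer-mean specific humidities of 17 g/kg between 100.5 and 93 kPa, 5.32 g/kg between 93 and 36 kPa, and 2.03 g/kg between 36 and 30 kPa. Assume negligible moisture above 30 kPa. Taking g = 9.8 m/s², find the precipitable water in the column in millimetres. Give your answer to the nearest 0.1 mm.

PW ≈ 45.2 mm

Precipitable water is the column-integrated vapour mass per unit area: PW = (1/g) Σ q̄ Δp, with q in kg/kg and Δp in Pa (1 kg/m² of water = 1 mm).
Layer 100.5–93 kPa: Δp = 75 hPa = 7500 Pa, q̄ = 0.017 kg/kg → 0.017 × 7500 / 9.8 = 13.01 mm
Layer 93–36 kPa: Δp = 570 hPa = 57000 Pa, q̄ = 0.00532 kg/kg → 0.00532 × 57000 / 9.8 = 30.94 mm
Layer 36–30 kPa: Δp = 60 hPa = 6000 Pa, q̄ = 0.00203 kg/kg → 0.00203 × 6000 / 9.8 = 1.24 mm
PW = 13.01 + 30.94 + 1.24 = 45.19 ≈ 45.2 mm.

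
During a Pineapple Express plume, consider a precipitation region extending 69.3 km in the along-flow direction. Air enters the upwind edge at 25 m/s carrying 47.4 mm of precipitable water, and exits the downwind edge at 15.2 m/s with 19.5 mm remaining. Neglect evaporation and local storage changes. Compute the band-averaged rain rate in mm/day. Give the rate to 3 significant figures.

R ≈ 1110 mm/day

Column moisture flux per unit crosswind length is F = V × PW.
Inflow: F_in = 25 × 47.4 = 1185 mm·m/s
Outflow: F_out = 15.2 × 19.5 = 296.4 mm·m/s
Steady-state rate R = (F_in − F_out)/L = (1185 − 296.4) / 69300 m = 1.282e-02 mm/s.
R = 1.282e-02 × 3600 × 24 = 1110 mm/day.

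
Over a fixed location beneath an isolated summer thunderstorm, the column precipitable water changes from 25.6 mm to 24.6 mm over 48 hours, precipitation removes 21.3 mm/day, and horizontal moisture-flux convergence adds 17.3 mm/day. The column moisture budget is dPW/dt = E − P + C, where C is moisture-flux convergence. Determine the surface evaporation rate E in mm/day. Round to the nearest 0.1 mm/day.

E ≈ 3.5 mm/day

dPW/dt = (24.6 − 25.6) mm / (48/24 day) = -0.500 mm/day.
E = dPW/dt + P − C = (-0.500) + 21.3 − (17.3) = 3.5 mm/day.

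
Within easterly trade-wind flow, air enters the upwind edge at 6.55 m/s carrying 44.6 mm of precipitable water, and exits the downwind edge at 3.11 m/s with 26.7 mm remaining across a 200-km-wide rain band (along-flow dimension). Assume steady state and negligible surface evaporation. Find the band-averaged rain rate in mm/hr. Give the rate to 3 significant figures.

Column moisture flux per unit crosswind length is F = V × PW.
Inflow: F_in = 6.55 × 44.6 = 292.13 mm·m/s
Outflow: F_out = 3.11 × 26.7 = 83.037 mm·m/s
Steady-state rate R = (F_in − F_out)/L = (292.13 − 83.037) / 200000 m = 1.045e-03 mm/s.
R = 1.045e-03 × 3600 = 3.76 mm/hr.

R ≈ 3.76 mm/hr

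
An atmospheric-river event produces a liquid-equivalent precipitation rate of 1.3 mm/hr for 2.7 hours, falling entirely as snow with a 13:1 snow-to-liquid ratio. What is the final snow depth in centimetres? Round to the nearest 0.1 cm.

snow depth ≈ 4.6 cm

Liquid-equivalent depth = 1.3 × 2.7 = 3.51 mm.
Snow depth = 3.51 mm × 13 = 45.63 mm = 4.6 cm.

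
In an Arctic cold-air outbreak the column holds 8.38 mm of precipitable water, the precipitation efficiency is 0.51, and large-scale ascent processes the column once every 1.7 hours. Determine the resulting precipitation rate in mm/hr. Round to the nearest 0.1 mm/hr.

Each overturning extracts ε × PW = 0.51 × 8.38 = 4.2738 mm.
Rate = ε·PW / τ = 4.2738 / 1.7 h = 2.5 mm/hr.

R ≈ 2.5 mm/hr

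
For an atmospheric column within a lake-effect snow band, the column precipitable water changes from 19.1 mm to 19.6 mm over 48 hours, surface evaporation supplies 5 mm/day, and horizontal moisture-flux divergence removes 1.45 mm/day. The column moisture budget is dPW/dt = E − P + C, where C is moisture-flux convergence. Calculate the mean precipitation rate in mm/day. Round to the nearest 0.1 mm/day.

P ≈ 3.3 mm/day

dPW/dt = (19.6 − 19.1) mm / (48/24 day) = +0.250 mm/day.
P = E + C − dPW/dt = 5 + (-1.45) − (+0.250) = 3.3 mm/day.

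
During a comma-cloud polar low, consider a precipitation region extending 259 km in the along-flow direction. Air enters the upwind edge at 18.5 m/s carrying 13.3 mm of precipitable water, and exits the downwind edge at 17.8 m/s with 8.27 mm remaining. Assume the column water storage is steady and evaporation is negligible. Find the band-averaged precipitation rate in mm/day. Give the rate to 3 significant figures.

Column moisture flux per unit crosswind length is F = V × PW.
Inflow: F_in = 18.5 × 13.3 = 246.05 mm·m/s
Outflow: F_out = 17.8 × 8.27 = 147.206 mm·m/s
Steady-state rate R = (F_in − F_out)/L = (246.05 − 147.206) / 259000 m = 3.816e-04 mm/s.
R = 3.816e-04 × 3600 × 24 = 33.0 mm/day.

R ≈ 33.0 mm/day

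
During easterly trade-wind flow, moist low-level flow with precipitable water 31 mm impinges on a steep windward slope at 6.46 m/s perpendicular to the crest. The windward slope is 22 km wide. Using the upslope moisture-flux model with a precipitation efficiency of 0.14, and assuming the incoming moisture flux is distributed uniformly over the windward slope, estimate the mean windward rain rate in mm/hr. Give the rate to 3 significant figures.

R ≈ 4.59 mm/hr

Incoming column moisture flux per unit ridge length: F = V × PW = 6.46 × 31 = 200.26 mm·m/s.
Spread over the 22 km slope with efficiency ε = 0.14: R = ε·F/W = 0.14 × 200.26 / 22000 m = 1.274e-03 mm/s.
R = 1.274e-03 × 3600 = 4.59 mm/hr.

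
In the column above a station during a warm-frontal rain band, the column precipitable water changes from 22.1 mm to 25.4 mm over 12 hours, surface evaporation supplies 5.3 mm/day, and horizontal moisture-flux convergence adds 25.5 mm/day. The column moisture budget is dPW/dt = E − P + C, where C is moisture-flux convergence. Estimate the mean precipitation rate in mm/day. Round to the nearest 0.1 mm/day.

P ≈ 24.2 mm/day

dPW/dt = (25.4 − 22.1) mm / (12/24 day) = +6.600 mm/day.
P = E + C − dPW/dt = 5.3 + (25.5) − (+6.600) = 24.2 mm/day.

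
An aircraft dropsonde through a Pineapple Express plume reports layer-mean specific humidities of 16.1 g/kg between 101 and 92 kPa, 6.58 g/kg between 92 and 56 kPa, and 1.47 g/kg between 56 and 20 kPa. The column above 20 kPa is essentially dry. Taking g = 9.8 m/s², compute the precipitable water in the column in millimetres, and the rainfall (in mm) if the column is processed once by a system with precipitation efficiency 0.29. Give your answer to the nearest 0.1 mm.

Precipitable water is the column-integrated vapour mass per unit area: PW = (1/g) Σ q̄ Δp, with q in kg/kg and Δp in Pa (1 kg/m² of water = 1 mm).
Layer 101–92 kPa: Δp = 90 hPa = 9000 Pa, q̄ = 0.0161 kg/kg → 0.0161 × 9000 / 9.8 = 14.79 mm
Layer 92–56 kPa: Δp = 360 hPa = 36000 Pa, q̄ = 0.00658 kg/kg → 0.00658 × 36000 / 9.8 = 24.17 mm
Layer 56–20 kPa: Δp = 360 hPa = 36000 Pa, q̄ = 0.00147 kg/kg → 0.00147 × 36000 / 9.8 = 5.40 mm
PW = 14.79 + 24.17 + 5.40 = 44.36 ≈ 44.4 mm.
Rainfall = ε × PW = 0.29 × 44.4 = 12.9 mm.

PW ≈ 44.4 mm; rainfall ≈ 12.9 mm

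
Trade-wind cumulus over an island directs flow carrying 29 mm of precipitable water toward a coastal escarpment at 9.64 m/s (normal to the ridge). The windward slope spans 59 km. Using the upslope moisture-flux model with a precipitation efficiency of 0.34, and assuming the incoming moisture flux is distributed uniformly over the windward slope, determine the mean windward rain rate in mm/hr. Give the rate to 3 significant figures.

Incoming column moisture flux per unit ridge length: F = V × PW = 9.64 × 29 = 279.56 mm·m/s.
Spread over the 59 km slope with efficiency ε = 0.34: R = ε·F/W = 0.34 × 279.56 / 59000 m = 1.611e-03 mm/s.
R = 1.611e-03 × 3600 = 5.80 mm/hr.

R ≈ 5.80 mm/hr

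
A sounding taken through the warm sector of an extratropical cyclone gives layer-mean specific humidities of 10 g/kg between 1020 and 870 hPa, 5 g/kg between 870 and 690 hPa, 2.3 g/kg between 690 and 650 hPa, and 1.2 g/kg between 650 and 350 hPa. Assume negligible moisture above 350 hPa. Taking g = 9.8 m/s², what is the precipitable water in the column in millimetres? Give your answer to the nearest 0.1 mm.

PW ≈ 29.1 mm

Precipitable water is the column-integrated vapour mass per unit area: PW = (1/g) Σ q̄ Δp, with q in kg/kg and Δp in Pa (1 kg/m² of water = 1 mm).
Layer 1020–870 hPa: Δp = 150 hPa = 15000 Pa, q̄ = 0.01 kg/kg → 0.01 × 15000 / 9.8 = 15.31 mm
Layer 870–690 hPa: Δp = 180 hPa = 18000 Pa, q̄ = 0.005 kg/kg → 0.005 × 18000 / 9.8 = 9.18 mm
Layer 690–650 hPa: Δp = 40 hPa = 4000 Pa, q̄ = 0.0023 kg/kg → 0.0023 × 4000 / 9.8 = 0.94 mm
Layer 650–350 hPa: Δp = 300 hPa = 30000 Pa, q̄ = 0.0012 kg/kg → 0.0012 × 30000 / 9.8 = 3.67 mm
PW = 15.31 + 9.18 + 0.94 + 3.67 = 29.10 ≈ 29.1 mm.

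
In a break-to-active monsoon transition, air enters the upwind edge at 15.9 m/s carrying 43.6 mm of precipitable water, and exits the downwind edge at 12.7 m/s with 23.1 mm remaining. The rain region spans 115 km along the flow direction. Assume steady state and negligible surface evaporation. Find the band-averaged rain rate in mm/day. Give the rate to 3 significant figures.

R ≈ 300 mm/day

Column moisture flux per unit crosswind length is F = V × PW.
Inflow: F_in = 15.9 × 43.6 = 693.24 mm·m/s
Outflow: F_out = 12.7 × 23.1 = 293.37 mm·m/s
Steady-state rate R = (F_in − F_out)/L = (693.24 − 293.37) / 115000 m = 3.477e-03 mm/s.
R = 3.477e-03 × 3600 × 24 = 300 mm/day.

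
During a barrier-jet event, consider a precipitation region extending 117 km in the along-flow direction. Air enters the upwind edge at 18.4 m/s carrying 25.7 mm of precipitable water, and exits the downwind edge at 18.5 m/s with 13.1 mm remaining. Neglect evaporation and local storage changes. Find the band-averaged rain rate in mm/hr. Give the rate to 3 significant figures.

Column moisture flux per unit crosswind length is F = V × PW.
Inflow: F_in = 18.4 × 25.7 = 472.88 mm·m/s
Outflow: F_out = 18.5 × 13.1 = 242.35 mm·m/s
Steady-state rate R = (F_in − F_out)/L = (472.88 − 242.35) / 117000 m = 1.970e-03 mm/s.
R = 1.970e-03 × 3600 = 7.09 mm/hr.

R ≈ 7.09 mm/hr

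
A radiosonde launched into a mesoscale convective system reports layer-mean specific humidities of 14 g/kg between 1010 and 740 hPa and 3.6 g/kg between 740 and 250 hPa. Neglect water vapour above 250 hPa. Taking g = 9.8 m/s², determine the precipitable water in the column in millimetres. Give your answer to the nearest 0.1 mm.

Precipitable water is the column-integrated vapour mass per unit area: PW = (1/g) Σ q̄ Δp, with q in kg/kg and Δp in Pa (1 kg/m² of water = 1 mm).
Layer 1010–740 hPa: Δp = 270 hPa = 27000 Pa, q̄ = 0.014 kg/kg → 0.014 × 27000 / 9.8 = 38.57 mm
Layer 740–250 hPa: Δp = 490 hPa = 49000 Pa, q̄ = 0.0036 kg/kg → 0.0036 × 49000 / 9.8 = 18.00 mm
PW = 38.57 + 18.00 = 56.57 ≈ 56.6 mm.

PW ≈ 56.6 mm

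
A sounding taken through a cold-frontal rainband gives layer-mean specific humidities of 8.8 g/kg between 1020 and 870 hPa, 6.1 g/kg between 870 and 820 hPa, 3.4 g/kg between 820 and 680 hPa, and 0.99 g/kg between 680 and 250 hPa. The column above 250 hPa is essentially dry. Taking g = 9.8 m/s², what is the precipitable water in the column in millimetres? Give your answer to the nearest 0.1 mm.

Precipitable water is the column-integrated vapour mass per unit area: PW = (1/g) Σ q̄ Δp, with q in kg/kg and Δp in Pa (1 kg/m² of water = 1 mm).
Layer 1020–870 hPa: Δp = 150 hPa = 15000 Pa, q̄ = 0.0088 kg/kg → 0.0088 × 15000 / 9.8 = 13.47 mm
Layer 870–820 hPa: Δp = 50 hPa = 5000 Pa, q̄ = 0.0061 kg/kg → 0.0061 × 5000 / 9.8 = 3.11 mm
Layer 820–680 hPa: Δp = 140 hPa = 14000 Pa, q̄ = 0.0034 kg/kg → 0.0034 × 14000 / 9.8 = 4.86 mm
Layer 680–250 hPa: Δp = 430 hPa = 43000 Pa, q̄ = 0.00099 kg/kg → 0.00099 × 43000 / 9.8 = 4.34 mm
PW = 13.47 + 3.11 + 4.86 + 4.34 = 25.78 ≈ 25.8 mm.

PW ≈ 25.8 mm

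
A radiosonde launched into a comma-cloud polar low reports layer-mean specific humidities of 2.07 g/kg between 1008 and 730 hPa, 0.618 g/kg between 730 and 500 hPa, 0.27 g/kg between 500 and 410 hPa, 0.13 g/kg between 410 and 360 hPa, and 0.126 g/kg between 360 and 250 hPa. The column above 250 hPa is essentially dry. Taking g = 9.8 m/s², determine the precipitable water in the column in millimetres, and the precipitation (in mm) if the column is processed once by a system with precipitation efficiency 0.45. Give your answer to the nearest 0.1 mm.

Precipitable water is the column-integrated vapour mass per unit area: PW = (1/g) Σ q̄ Δp, with q in kg/kg and Δp in Pa (1 kg/m² of water = 1 mm).
Layer 1008–730 hPa: Δp = 278 hPa = 27800 Pa, q̄ = 0.00207 kg/kg → 0.00207 × 27800 / 9.8 = 5.87 mm
Layer 730–500 hPa: Δp = 230 hPa = 23000 Pa, q̄ = 0.000618 kg/kg → 0.000618 × 23000 / 9.8 = 1.45 mm
Layer 500–410 hPa: Δp = 90 hPa = 9000 Pa, q̄ = 0.00027 kg/kg → 0.00027 × 9000 / 9.8 = 0.25 mm
Layer 410–360 hPa: Δp = 50 hPa = 5000 Pa, q̄ = 0.00013 kg/kg → 0.00013 × 5000 / 9.8 = 0.07 mm
Layer 360–250 hPa: Δp = 110 hPa = 11000 Pa, q̄ = 0.000126 kg/kg → 0.000126 × 11000 / 9.8 = 0.14 mm
PW = 5.87 + 1.45 + 0.25 + 0.07 + 0.14 = 7.78 ≈ 7.8 mm.
Precipitation = ε × PW = 0.45 × 7.8 = 3.5 mm.

PW ≈ 7.8 mm; precipitation ≈ 3.5 mm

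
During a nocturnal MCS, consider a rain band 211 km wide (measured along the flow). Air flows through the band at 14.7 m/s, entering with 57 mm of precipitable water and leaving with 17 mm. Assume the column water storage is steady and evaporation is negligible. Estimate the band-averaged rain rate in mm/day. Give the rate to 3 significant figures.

R ≈ 241 mm/day

Column moisture flux per unit crosswind length is F = V × PW.
Inflow: F_in = 14.7 × 57 = 837.9 mm·m/s
Outflow: F_out = 14.7 × 17 = 249.9 mm·m/s
Steady-state rate R = (F_in − F_out)/L = (837.9 − 249.9) / 211000 m = 2.787e-03 mm/s.
R = 2.787e-03 × 3600 × 24 = 241 mm/day.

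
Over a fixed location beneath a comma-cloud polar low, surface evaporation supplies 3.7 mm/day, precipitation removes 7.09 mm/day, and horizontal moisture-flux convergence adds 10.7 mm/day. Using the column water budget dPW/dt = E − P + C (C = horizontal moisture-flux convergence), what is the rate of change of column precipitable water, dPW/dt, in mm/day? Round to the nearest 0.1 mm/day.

dPW/dt = E − P + C = 3.7 − 7.09 + (10.7) = 7.3 mm/day.

dPW/dt ≈ 7.3 mm/day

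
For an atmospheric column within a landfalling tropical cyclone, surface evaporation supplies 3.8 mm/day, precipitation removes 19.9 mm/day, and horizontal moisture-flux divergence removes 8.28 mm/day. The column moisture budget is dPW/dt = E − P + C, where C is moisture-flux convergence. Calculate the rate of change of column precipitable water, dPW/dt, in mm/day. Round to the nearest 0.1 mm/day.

dPW/dt = E − P + C = 3.8 − 19.9 + (-8.28) = -24.4 mm/day.

dPW/dt ≈ -24.4 mm/day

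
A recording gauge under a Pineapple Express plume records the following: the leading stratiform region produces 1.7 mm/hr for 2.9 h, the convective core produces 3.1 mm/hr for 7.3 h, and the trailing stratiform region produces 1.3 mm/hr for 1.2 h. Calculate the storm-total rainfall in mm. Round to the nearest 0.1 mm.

total ≈ 29.1 mm

Total = Σ Rᵢ Δtᵢ = 1.7 × 2.9 + 3.1 × 7.3 + 1.3 × 1.2
      = 4.93 + 22.63 + 1.56 = 29.1 mm.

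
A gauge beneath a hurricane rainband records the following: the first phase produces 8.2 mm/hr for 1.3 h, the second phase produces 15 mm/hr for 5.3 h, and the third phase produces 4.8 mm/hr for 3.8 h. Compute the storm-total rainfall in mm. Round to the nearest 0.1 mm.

Total = Σ Rᵢ Δtᵢ = 8.2 × 1.3 + 15 × 5.3 + 4.8 × 3.8
      = 10.66 + 79.5 + 18.24 = 108.4 mm.

total ≈ 108.4 mm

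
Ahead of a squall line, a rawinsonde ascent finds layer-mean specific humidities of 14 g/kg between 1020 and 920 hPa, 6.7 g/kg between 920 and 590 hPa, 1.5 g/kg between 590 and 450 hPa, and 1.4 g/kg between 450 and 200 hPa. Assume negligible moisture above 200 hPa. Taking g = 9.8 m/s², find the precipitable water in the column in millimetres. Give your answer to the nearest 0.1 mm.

PW ≈ 42.6 mm

Precipitable water is the column-integrated vapour mass per unit area: PW = (1/g) Σ q̄ Δp, with q in kg/kg and Δp in Pa (1 kg/m² of water = 1 mm).
Layer 1020–920 hPa: Δp = 100 hPa = 10000 Pa, q̄ = 0.014 kg/kg → 0.014 × 10000 / 9.8 = 14.29 mm
Layer 920–590 hPa: Δp = 330 hPa = 33000 Pa, q̄ = 0.0067 kg/kg → 0.0067 × 33000 / 9.8 = 22.56 mm
Layer 590–450 hPa: Δp = 140 hPa = 14000 Pa, q̄ = 0.0015 kg/kg → 0.0015 × 14000 / 9.8 = 2.14 mm
Layer 450–200 hPa: Δp = 250 hPa = 25000 Pa, q̄ = 0.0014 kg/kg → 0.0014 × 25000 / 9.8 = 3.57 mm
PW = 14.29 + 22.56 + 2.14 + 3.57 = 42.56 ≈ 42.6 mm.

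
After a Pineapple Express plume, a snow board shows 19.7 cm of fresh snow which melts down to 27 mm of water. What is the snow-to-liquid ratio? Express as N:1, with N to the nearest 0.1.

Ratio = snow depth / SWE = 197 mm / 27 mm = 7.3, i.e. 7.3:1.

ratio ≈ 7.3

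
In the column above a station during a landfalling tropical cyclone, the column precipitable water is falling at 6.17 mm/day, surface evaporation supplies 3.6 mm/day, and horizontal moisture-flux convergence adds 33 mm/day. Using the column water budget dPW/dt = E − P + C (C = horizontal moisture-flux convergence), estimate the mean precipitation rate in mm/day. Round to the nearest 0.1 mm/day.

dPW/dt = -6.17 mm/day.
P = E + C − dPW/dt = 3.6 + (33) − (-6.17) = 42.8 mm/day.

P ≈ 42.8 mm/day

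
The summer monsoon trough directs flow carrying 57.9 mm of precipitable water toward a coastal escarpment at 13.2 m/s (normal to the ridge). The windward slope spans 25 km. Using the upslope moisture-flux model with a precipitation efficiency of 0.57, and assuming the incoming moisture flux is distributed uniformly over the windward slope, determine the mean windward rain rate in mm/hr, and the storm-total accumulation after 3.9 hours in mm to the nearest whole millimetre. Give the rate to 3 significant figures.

Incoming column moisture flux per unit ridge length: F = V × PW = 13.2 × 57.9 = 764.28 mm·m/s.
Spread over the 25 km slope with efficiency ε = 0.57: R = ε·F/W = 0.57 × 764.28 / 25000 m = 1.743e-02 mm/s.
R = 1.743e-02 × 3600 = 62.7 mm/hr.
Over 3.9 h: total = 62.7 × 3.9 = 244.53 ≈ 245 mm.

R ≈ 62.7 mm/hr; total ≈ 245 mm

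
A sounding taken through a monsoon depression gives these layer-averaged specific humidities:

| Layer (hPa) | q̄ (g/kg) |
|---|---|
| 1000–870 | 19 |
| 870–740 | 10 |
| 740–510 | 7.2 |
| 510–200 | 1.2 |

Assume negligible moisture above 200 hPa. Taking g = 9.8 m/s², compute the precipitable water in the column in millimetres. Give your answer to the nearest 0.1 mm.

Precipitable water is the column-integrated vapour mass per unit area: PW = (1/g) Σ q̄ Δp, with q in kg/kg and Δp in Pa (1 kg/m² of water = 1 mm).
Layer 1000–870 hPa: Δp = 130 hPa = 13000 Pa, q̄ = 0.019 kg/kg → 0.019 × 13000 / 9.8 = 25.20 mm
Layer 870–740 hPa: Δp = 130 hPa = 13000 Pa, q̄ = 0.01 kg/kg → 0.01 × 13000 / 9.8 = 13.27 mm
Layer 740–510 hPa: Δp = 230 hPa = 23000 Pa, q̄ = 0.0072 kg/kg → 0.0072 × 23000 / 9.8 = 16.90 mm
Layer 510–200 hPa: Δp = 310 hPa = 31000 Pa, q̄ = 0.0012 kg/kg → 0.0012 × 31000 / 9.8 = 3.80 mm
PW = 25.20 + 13.27 + 16.90 + 3.80 = 59.17 ≈ 59.2 mm.

PW ≈ 59.2 mm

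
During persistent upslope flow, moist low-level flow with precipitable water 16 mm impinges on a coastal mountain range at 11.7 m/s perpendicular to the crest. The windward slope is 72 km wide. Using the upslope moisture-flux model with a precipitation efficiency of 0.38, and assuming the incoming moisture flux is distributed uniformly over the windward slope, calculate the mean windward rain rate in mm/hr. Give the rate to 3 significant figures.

Incoming column moisture flux per unit ridge length: F = V × PW = 11.7 × 16 = 187.2 mm·m/s.
Spread over the 72 km slope with efficiency ε = 0.38: R = ε·F/W = 0.38 × 187.2 / 72000 m = 9.880e-04 mm/s.
R = 9.880e-04 × 3600 = 3.56 mm/hr.

R ≈ 3.56 mm/hr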